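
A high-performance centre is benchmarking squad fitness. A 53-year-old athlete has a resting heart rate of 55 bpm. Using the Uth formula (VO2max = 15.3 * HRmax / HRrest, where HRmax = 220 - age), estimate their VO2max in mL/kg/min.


HRmax = 220 - 53 = 167 bpm
Ratio = HRmax / HRrest = 167 / 55 = 3.0364
VO2max = 15.3 * 3.0364 = 46.46 mL/kg/min

46.46 mL/kg/min


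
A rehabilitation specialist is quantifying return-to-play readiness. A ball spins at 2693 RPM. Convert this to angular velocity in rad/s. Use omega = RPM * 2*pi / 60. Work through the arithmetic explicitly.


omega = 2693 * 2 * pi / 60
= 2693 * 6.28318531 / 60
= 16920.618 / 60
= 282.01 rad/s

282.01 rad/s


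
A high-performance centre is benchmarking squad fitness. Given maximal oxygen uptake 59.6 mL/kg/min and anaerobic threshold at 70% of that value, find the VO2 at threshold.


Percentage as decimal = 0.7
VO2 at AT = 59.6 * 0.7 = 41.72 mL/kg/min

41.72 mL/kg/min


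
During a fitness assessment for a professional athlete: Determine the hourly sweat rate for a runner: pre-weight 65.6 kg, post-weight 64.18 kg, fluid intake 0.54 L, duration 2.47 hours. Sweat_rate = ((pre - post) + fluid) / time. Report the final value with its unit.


Mass lost = 65.6 - 64.18 = 1.42 kg
Add fluid consumed: 1.42 + 0.54 = 1.96 L total sweat
Sweat rate = 1.96 / 2.47 = 0.794 L/h

0.794 L/h


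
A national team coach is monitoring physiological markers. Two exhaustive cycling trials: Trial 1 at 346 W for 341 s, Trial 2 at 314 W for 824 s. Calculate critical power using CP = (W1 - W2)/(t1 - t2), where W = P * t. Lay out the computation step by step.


W1 = 346 * 341 = 117986 J
W2 = 314 * 824 = 258736 J
CP = (117986 - 258736) / (341 - 824)
= -140750 / -483
= 291.41 W

291.41 W


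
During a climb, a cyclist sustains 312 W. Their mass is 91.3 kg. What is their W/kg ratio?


Power-to-weight = 312 W / 91.3 kg
= 3.417 W/kg

3.417 W/kg


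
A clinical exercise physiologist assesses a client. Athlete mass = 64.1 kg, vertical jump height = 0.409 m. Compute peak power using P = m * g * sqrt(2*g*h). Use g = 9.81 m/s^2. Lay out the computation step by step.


sqrt(2 * 9.81 * 0.409) = sqrt(8.02458) = 2.832769 m/s
P = 64.1 * 9.81 * 2.832769
= 1781.3 W

1781.3 W


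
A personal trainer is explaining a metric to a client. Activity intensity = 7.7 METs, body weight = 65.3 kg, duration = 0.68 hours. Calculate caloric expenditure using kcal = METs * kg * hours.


kcal = 7.7 * 65.3 * 0.68
= 502.81 * 0.68
= 341.91 kcal

341.91 kcal


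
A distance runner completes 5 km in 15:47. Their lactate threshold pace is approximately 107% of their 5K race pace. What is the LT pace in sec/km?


Convert to seconds: 15 min 47 s = 947 s
Pace per km = 947 / 5 = 189.4 s/km
LT pace = 189.4 * 1.07 = 202.66 s/km

202.66 s/km


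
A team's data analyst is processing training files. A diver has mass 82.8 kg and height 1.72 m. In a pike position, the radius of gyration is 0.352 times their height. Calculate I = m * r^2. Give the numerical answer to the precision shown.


r = 0.352 * 1.72 = 0.60544 m
I = m * r^2 = 82.8 * 0.366558 = 30.351 kg*m^2

30.351 kg*m^2


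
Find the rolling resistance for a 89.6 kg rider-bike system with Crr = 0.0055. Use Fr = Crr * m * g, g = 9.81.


m * g = 89.6 * 9.81 = 878.976 N
Fr = 0.0055 * 878.976 = 4.834 N

4.834 N


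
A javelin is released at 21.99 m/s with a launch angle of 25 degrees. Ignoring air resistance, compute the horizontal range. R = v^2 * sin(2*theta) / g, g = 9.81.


Launch speed squared = 483.5601
sin(2 * 25 deg) = 0.766044
Range = 483.5601 * 0.766044 / 9.81
= 37.76 m

37.76 m


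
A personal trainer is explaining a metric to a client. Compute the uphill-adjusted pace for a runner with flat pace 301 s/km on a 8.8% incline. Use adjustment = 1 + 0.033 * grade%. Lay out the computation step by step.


Adjustment factor = 1 + 0.033 * 8.8 = 1.2904
Grade-adjusted pace = 301 * 1.2904 = 388.41 s/km

388.41 s/km


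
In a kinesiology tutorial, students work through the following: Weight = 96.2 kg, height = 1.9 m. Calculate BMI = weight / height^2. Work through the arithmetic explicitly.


height^2 = 1.9^2 = 3.61
BMI = 96.2 / 3.61 = 26.65 kg/m^2

26.65 kg/m^2


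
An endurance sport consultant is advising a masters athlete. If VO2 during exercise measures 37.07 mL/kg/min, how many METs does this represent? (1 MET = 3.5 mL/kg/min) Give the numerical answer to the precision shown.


METs = VO2 / 3.5 = 37.07 / 3.5 = 10.59

10.59 METs


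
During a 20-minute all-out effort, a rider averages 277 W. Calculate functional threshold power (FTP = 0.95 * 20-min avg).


FTP = 0.95 * 277
= 263.15 W

263.15 W


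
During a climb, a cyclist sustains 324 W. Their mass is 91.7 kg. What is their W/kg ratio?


Power-to-weight = 324 W / 91.7 kg
= 3.533 W/kg

3.533 W/kg


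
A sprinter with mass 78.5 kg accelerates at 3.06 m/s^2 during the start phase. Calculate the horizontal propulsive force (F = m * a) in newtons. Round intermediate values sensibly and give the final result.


F = m * a
= 78.5 * 3.06
= 240.21 N

240.21 N


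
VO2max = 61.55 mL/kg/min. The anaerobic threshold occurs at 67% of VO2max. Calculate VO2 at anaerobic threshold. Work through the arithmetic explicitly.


AT fraction = 67 / 100 = 0.67
AT VO2 = 61.55 * 0.67
= 41.24 mL/kg/min

41.24 mL/kg/min


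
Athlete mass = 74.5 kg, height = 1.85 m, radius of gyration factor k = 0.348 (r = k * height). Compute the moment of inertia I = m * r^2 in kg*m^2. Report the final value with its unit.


r = k * height = 0.348 * 1.85 = 0.6438 m
r^2 = 0.6438^2 = 0.414478
I = 74.5 * 0.414478 = 30.879 kg*m^2

30.879 kg*m^2


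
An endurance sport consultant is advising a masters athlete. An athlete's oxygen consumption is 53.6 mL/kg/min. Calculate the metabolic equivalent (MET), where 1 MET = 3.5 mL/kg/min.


MET = VO2 / 3.5
= 53.6 / 3.5
= 15.31 METs

15.31 METs


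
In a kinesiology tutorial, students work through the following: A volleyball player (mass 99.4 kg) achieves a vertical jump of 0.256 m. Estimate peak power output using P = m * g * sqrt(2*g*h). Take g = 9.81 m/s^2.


2 * g * h = 2 * 9.81 * 0.256 = 5.02272
sqrt(5.02272) = 2.241143 m/s
P = 99.4 * 9.81 * 2.241143 = 2185.37 W

2185.37 W


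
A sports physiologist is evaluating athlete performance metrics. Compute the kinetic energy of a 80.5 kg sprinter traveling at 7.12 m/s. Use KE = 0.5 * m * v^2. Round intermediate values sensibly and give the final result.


Velocity squared = 50.6944
KE = 0.5 * 80.5 * 50.6944 = 2040.45 J

2040.45 J


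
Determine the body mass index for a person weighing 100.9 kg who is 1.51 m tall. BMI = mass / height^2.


BMI = mass / height^2
= 100.9 / 1.51^2
= 100.9 / 2.2801
= 44.25 kg/m^2

44.25 kg/m^2


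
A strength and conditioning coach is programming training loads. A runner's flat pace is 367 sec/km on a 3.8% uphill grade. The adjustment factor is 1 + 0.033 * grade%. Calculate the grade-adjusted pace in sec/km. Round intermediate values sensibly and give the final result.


Factor = 1 + 0.033 * 3.8 = 1.1254
Adjusted pace = 367 * 1.1254
= 413.02 sec/km

413.02 s/km


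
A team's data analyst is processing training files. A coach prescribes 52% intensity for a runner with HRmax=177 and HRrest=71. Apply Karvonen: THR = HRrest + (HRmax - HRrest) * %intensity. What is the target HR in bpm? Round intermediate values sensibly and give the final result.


Heart rate reserve = 177 - 71 = 106
Intensity fraction = 52 / 100 = 0.52
THR = 71 + 106 * 0.52 = 126.12 bpm

126.12 bpm


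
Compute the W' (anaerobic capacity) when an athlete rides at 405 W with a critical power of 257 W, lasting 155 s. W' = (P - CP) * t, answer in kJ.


Above-CP power = 148 W
Duration = 155 s
W' = 148 * 155 = 22940 J
Convert: 22940 / 1000 = 22.94 kJ

22.94 kJ


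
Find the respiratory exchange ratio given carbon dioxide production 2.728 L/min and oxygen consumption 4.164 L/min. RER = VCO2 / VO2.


VCO2 = 2.728 L/min
VO2 = 4.164 L/min
RER = 2.728 / 4.164 = 0.6551

0.6551


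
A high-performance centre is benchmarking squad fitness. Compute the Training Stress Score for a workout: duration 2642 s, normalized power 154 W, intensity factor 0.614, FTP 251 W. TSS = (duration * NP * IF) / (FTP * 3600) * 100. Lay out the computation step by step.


Product = 2642 * 154 * 0.614 = 249816.952
Base = 251 * 3600 = 903600
TSS = 249816.952 / 903600 * 100 = 27.65

27.65 TSS


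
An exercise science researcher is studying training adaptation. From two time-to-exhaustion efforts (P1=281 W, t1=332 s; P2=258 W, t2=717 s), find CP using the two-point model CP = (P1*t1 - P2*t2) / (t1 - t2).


Work in trial 1 = 93292 J
Work in trial 2 = 184986 J
Delta work = -91694 J
Delta time = -385 s
CP = -91694 / -385 = 238.17 W

238.17 W


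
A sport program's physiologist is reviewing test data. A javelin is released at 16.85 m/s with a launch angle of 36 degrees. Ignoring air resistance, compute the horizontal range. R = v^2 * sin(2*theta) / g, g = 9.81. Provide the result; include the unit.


Launch speed squared = 283.9225
sin(2 * 36 deg) = 0.951057
Range = 283.9225 * 0.951057 / 9.81
= 27.526 m

27.526 m


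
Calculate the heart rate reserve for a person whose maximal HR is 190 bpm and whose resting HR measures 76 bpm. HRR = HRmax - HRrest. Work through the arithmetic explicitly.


HRmax = 190 bpm
HRrest = 76 bpm
HRR = 190 - 76 = 114 bpm

114 bpm


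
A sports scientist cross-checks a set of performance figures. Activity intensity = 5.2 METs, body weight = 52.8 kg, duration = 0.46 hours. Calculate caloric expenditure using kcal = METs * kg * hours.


kcal = 5.2 * 52.8 * 0.46
= 274.56 * 0.46
= 126.3 kcal

126.3 kcal


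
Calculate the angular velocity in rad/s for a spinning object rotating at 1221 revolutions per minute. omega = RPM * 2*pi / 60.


omega = RPM * 2*pi / 60
= 1221 * 6.28318531 / 60
= 127.863 rad/s

127.863 rad/s


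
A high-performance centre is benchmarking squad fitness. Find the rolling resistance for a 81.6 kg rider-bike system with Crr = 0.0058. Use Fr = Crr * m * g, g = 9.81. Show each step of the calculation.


m * g = 81.6 * 9.81 = 800.496 N
Fr = 0.0058 * 800.496 = 4.643 N

4.643 N


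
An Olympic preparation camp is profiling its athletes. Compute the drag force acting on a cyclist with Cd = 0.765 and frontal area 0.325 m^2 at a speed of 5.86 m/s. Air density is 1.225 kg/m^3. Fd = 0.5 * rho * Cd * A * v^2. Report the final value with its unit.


Step 1: v^2 = 34.3396
Step 2: Fd = 0.5 * 1.225 * 0.765 * 0.325 * 34.3396
= 5.229 N

5.229 N


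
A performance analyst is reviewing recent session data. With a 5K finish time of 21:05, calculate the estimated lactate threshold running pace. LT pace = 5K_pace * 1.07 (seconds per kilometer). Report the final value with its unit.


Race duration = 1265 s for 5 km
Average pace = 1265 / 5 = 253.0 s/km
LT pace = 253.0 * 1.07
= 270.71 s/km

270.71 s/km


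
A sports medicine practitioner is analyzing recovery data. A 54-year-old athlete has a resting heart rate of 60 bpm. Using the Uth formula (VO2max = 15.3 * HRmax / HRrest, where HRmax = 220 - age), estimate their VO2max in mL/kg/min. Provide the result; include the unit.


HRmax = 220 - 54 = 166 bpm
Ratio = HRmax / HRrest = 166 / 60 = 2.7667
VO2max = 15.3 * 2.7667 = 42.33 mL/kg/min

42.33 mL/kg/min


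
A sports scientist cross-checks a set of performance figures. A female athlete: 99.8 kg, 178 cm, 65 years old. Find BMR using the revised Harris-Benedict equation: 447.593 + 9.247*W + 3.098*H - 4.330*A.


Intercept = 447.593
Weight contribution = 9.247 * 99.8 = 922.8506
Height contribution = 3.098 * 178 = 551.444
Age contribution = 4.33 * 65 = 281.45
BMR = 447.593 + 922.8506 + 551.444 - 281.45
= 1640.44 kcal/day

1640.44 kcal/day


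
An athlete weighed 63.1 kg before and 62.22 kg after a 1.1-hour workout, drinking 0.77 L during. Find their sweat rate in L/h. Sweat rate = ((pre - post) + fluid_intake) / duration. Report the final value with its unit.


Body mass change = 0.88 kg
Total sweat loss = 0.88 + 0.77 = 1.65 L
Rate = 1.65 / 1.1 = 1.5 L/h

1.5 L/h


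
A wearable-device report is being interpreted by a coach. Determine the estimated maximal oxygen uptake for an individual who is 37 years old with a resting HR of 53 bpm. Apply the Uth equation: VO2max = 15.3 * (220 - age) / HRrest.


HRmax = 220 - 37 = 183
VO2max = 15.3 * (183 / 53)
= 15.3 * 3.4528
= 52.83 mL/kg/min

52.83 mL/kg/min


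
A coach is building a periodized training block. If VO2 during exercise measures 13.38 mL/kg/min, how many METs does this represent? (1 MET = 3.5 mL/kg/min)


METs = VO2 / 3.5 = 13.38 / 3.5 = 3.82

3.82 METs


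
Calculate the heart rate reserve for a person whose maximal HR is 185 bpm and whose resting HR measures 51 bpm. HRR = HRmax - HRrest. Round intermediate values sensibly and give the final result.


HRmax = 185 bpm
HRrest = 51 bpm
HRR = 185 - 51 = 134 bpm

134 bpm


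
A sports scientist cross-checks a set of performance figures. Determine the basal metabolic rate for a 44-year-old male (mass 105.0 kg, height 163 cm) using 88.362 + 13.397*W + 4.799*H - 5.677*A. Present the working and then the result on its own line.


BMR = 88.362 + 13.397*105.0 + 4.799*163 - 5.677*44
= 2027.5 kcal/day

2027.5 kcal/day


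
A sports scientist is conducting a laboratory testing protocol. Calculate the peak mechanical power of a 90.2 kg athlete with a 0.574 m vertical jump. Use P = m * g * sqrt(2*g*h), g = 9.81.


First, sqrt(2gh) = sqrt(2 * 9.81 * 0.574)
= sqrt(11.26188) = 3.355872 m/s
Power = 90.2 * 9.81 * 3.355872 = 2969.48 W

2969.48 W


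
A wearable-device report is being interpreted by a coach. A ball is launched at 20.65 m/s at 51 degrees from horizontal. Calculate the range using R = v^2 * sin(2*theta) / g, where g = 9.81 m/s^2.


sin(2 * 51) = sin(102) = 0.978148
v^2 = 20.65^2 = 426.4225
R = 426.4225 * 0.978148 / 9.81
= 42.518 m

42.518 m


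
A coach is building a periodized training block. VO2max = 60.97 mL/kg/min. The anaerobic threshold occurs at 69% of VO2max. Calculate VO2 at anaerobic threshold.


AT fraction = 69 / 100 = 0.69
AT VO2 = 60.97 * 0.69
= 42.07 mL/kg/min

42.07 mL/kg/min


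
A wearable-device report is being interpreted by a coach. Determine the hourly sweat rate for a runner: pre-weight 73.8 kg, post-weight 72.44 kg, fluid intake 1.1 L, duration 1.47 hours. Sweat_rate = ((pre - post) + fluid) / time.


Mass lost = 73.8 - 72.44 = 1.36 kg
Add fluid consumed: 1.36 + 1.1 = 2.46 L total sweat
Sweat rate = 2.46 / 1.47 = 1.673 L/h

1.673 L/h


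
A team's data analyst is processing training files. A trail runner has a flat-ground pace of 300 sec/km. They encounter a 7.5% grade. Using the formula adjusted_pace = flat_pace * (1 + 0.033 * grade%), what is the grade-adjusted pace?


Grade factor = 1 + 0.033 * 7.5 = 1.2475
Adjusted = 300 * 1.2475 = 374.25 sec/km

374.25 s/km


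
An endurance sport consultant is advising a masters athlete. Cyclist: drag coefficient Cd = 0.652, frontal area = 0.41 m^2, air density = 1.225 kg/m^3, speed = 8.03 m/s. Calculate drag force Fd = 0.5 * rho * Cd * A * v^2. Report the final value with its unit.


v^2 = 8.03^2 = 64.4809
Fd = 0.5 * 1.225 * 0.652 * 0.41 * 64.4809
= 10.558 N

10.558 N


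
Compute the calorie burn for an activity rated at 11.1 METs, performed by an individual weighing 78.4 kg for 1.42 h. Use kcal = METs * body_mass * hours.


Product of METs and mass = 11.1 * 78.4 = 870.24
Total kcal = 870.24 * 1.42 = 1235.74 kcal

1235.74 kcal


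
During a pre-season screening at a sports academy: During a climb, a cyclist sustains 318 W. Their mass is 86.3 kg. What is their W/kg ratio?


Power-to-weight = 318 W / 86.3 kg
= 3.685 W/kg

3.685 W/kg


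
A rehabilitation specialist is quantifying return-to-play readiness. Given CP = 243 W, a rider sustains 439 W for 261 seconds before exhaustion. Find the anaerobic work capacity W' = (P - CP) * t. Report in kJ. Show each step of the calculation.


Excess power = 439 - 243 = 196 W
Work above CP = 196 * 261 = 51156 J
W' = 51.156 kJ

51.156 kJ


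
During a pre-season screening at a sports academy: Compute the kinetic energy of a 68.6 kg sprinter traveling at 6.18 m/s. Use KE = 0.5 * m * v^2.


Velocity squared = 38.1924
KE = 0.5 * 68.6 * 38.1924 = 1310.0 J

1310.0 J


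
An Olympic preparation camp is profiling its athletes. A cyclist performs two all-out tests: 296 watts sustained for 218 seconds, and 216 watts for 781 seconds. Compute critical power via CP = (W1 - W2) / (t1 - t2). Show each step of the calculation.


W1 = P1 * t1 = 296 * 218 = 64528 J
W2 = P2 * t2 = 216 * 781 = 168696 J
CP = (64528 - 168696) / (218 - 781)
= 185.02 W

185.02 W


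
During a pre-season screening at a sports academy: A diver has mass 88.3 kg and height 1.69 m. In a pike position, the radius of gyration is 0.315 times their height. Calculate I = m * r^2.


r = 0.315 * 1.69 = 0.53235 m
I = m * r^2 = 88.3 * 0.283397 = 25.024 kg*m^2

25.024 kg*m^2


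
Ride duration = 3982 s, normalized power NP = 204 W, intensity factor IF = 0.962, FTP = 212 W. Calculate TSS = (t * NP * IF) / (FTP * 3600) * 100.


Numerator = 3982 * 204 * 0.962 = 781459.536
Denominator = 212 * 3600 = 763200
TSS = 781459.536 / 763200 * 100
= 102.39

102.39 TSS


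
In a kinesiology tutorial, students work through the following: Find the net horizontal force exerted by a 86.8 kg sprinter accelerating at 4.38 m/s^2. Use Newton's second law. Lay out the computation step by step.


Newton's second law: F = m * a
F = 86.8 * 4.38 = 380.18 N

380.18 N


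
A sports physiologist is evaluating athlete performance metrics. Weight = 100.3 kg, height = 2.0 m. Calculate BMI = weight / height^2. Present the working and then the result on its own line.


height^2 = 2.0^2 = 4.0
BMI = 100.3 / 4.0 = 25.08 kg/m^2

25.08 kg/m^2


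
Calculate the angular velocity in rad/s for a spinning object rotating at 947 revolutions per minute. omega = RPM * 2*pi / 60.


omega = RPM * 2*pi / 60
= 947 * 6.28318531 / 60
= 99.17 rad/s

99.17 rad/s


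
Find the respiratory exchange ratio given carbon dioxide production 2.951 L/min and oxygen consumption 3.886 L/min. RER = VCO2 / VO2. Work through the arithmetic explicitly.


VCO2 = 2.951 L/min
VO2 = 3.886 L/min
RER = 2.951 / 3.886 = 0.7594

0.7594


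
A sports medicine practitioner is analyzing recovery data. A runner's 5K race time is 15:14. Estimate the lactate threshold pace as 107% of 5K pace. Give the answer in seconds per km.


Total race time = 15*60 + 14 = 914 seconds
5K pace = 914 / 5 = 182.8 sec/km
LT pace = 182.8 * 1.07 = 195.6 sec/km

195.6 s/km


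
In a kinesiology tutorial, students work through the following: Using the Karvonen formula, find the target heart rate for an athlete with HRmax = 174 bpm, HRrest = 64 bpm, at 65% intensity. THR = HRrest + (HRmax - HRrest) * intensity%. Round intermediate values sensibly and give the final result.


HRR = 174 - 64 = 110
THR = 64 + 110 * 0.65
= 64 + 71.5
= 135.5 bpm

135.5 bpm


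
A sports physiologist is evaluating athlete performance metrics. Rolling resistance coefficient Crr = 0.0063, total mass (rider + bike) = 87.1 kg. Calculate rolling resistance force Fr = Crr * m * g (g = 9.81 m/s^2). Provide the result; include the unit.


Fr = Crr * m * g
= 0.0063 * 87.1 * 9.81
= 5.383 N

5.383 N


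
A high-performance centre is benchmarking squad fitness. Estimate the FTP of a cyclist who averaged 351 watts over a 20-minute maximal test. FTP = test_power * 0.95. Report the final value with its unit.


FTP = 351 * 0.95 = 333.45 W

333.45 W


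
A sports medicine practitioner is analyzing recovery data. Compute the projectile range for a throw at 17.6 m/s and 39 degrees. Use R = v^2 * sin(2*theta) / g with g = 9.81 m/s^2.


Two times the angle = 78 degrees
sin(78) = 0.978148
R = 309.76 * 0.978148 / 9.81 = 30.886 m

30.886 m


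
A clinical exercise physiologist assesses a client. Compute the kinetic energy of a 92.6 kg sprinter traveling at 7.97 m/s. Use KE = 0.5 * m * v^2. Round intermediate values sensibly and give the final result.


Velocity squared = 63.5209
KE = 0.5 * 92.6 * 63.5209 = 2941.02 J

2941.02 J


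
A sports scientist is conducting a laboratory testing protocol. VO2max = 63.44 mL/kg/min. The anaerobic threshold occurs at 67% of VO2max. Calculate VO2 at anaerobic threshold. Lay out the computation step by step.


AT fraction = 67 / 100 = 0.67
AT VO2 = 63.44 * 0.67
= 42.5 mL/kg/min

42.5 mL/kg/min


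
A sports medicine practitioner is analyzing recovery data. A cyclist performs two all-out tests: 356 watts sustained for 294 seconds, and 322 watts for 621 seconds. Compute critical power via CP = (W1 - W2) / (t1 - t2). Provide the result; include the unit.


W1 = P1 * t1 = 356 * 294 = 104664 J
W2 = P2 * t2 = 322 * 621 = 199962 J
CP = (104664 - 199962) / (294 - 621)
= 291.43 W

291.43 W


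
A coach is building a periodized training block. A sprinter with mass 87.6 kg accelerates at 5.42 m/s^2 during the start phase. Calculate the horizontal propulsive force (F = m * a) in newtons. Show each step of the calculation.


F = m * a
= 87.6 * 5.42
= 474.79 N

474.79 N


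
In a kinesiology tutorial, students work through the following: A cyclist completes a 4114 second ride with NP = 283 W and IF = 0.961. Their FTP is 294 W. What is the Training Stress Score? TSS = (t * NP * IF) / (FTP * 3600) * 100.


t * NP * IF = 4114 * 283 * 0.961 = 1118855.782
FTP * 3600 = 1058400
TSS = (1118855.782 / 1058400) * 100 = 105.71

105.71 TSS


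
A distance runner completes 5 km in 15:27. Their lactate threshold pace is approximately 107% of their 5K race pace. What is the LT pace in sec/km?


Convert to seconds: 15 min 27 s = 927 s
Pace per km = 927 / 5 = 185.4 s/km
LT pace = 185.4 * 1.07 = 198.38 s/km

198.38 s/km


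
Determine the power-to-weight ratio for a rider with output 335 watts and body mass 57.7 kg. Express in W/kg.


P/W = 335 / 57.7 = 5.806 W/kg

5.806 W/kg


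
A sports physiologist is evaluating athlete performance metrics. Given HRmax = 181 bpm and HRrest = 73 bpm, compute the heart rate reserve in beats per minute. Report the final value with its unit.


Heart rate reserve = maximum HR minus resting HR
HRR = 181 - 73 = 108 bpm

108 bpm


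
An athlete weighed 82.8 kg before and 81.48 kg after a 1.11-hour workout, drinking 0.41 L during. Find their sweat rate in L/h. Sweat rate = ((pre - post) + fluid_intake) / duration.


Body mass change = 1.32 kg
Total sweat loss = 1.32 + 0.41 = 1.73 L
Rate = 1.73 / 1.11 = 1.559 L/h

1.559 L/h


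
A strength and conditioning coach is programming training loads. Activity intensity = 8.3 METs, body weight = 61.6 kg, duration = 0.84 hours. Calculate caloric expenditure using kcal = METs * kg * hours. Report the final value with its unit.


kcal = 8.3 * 61.6 * 0.84
= 511.28 * 0.84
= 429.48 kcal

429.48 kcal


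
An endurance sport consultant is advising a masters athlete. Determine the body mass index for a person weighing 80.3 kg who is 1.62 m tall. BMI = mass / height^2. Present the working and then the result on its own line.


BMI = mass / height^2
= 80.3 / 1.62^2
= 80.3 / 2.6244
= 30.6 kg/m^2

30.6 kg/m^2


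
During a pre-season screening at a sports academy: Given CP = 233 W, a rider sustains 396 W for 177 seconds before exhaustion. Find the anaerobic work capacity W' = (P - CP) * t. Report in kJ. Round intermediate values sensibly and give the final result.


Excess power = 396 - 233 = 163 W
Work above CP = 163 * 177 = 28851 J
W' = 28.851 kJ

28.851 kJ


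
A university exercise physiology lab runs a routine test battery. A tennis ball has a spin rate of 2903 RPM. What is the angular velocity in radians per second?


Convert RPM to rad/s: multiply by 2*pi and divide by 60
omega = 2903 * 2 * pi / 60
= 304.001 rad/s

304.001 rad/s


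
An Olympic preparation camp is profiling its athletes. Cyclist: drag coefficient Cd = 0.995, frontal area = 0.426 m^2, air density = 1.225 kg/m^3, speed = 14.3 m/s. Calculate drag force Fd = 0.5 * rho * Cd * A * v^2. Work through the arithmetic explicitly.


v^2 = 14.3^2 = 204.49
Fd = 0.5 * 1.225 * 0.995 * 0.426 * 204.49
= 53.09 N

53.09 N


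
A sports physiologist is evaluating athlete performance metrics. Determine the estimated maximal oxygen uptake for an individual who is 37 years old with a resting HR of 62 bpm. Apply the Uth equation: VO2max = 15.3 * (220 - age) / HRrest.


HRmax = 220 - 37 = 183
VO2max = 15.3 * (183 / 62)
= 15.3 * 2.9516
= 45.16 mL/kg/min

45.16 mL/kg/min


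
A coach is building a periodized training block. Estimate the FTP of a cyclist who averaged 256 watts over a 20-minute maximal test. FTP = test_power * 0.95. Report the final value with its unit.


FTP = 256 * 0.95 = 243.2 W

243.2 W


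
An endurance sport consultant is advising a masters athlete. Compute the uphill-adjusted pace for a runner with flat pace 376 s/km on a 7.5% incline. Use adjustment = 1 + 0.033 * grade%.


Adjustment factor = 1 + 0.033 * 7.5 = 1.2475
Grade-adjusted pace = 376 * 1.2475 = 469.06 s/km

469.06 s/km


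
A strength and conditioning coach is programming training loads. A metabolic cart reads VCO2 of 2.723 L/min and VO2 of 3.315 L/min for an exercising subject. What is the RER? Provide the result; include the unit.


RER = VCO2 / VO2 = 2.723 / 3.315 = 0.8214

0.8214


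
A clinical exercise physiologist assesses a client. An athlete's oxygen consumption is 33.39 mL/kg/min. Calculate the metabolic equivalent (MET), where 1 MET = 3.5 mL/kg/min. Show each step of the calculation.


MET = VO2 / 3.5
= 33.39 / 3.5
= 9.54 METs

9.54 METs


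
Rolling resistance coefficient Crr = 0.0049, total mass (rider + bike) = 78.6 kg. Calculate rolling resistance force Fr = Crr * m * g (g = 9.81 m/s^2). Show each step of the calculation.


Fr = Crr * m * g
= 0.0049 * 78.6 * 9.81
= 3.778 N

3.778 N


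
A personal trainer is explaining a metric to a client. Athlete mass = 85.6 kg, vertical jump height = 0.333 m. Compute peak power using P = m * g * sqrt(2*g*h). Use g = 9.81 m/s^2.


sqrt(2 * 9.81 * 0.333) = sqrt(6.53346) = 2.556063 m/s
P = 85.6 * 9.81 * 2.556063
= 2146.42 W

2146.42 W


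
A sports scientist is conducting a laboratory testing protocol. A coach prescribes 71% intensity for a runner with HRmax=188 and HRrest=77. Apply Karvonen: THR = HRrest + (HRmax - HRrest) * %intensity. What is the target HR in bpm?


Heart rate reserve = 188 - 77 = 111
Intensity fraction = 71 / 100 = 0.71
THR = 77 + 111 * 0.71 = 155.81 bpm

155.81 bpm


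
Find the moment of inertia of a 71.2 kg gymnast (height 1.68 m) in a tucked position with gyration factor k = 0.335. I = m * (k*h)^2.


Radius of gyration = 0.335 * 1.68 = 0.5628 m
I = 71.2 * 0.5628^2
= 71.2 * 0.316744
= 22.552 kg*m^2

22.552 kg*m^2


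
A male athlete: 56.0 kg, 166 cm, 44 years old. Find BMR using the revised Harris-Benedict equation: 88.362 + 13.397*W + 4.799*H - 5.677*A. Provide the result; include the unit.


Intercept = 88.362
Weight contribution = 13.397 * 56.0 = 750.232
Height contribution = 4.799 * 166 = 796.634
Age contribution = 5.677 * 44 = 249.788
BMR = 88.362 + 750.232 + 796.634 - 249.788
= 1385.44 kcal/day

1385.44 kcal/day


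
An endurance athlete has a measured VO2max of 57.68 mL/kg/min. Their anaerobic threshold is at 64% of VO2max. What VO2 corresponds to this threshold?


Anaerobic threshold VO2 = VO2max * 64%
= 57.68 * 0.64
= 36.92 mL/kg/min

36.92 mL/kg/min


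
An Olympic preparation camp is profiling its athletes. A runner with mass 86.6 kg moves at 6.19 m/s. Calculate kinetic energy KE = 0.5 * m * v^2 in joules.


v^2 = 6.19^2 = 38.3161
KE = 0.5 * 86.6 * 38.3161
= 1659.09 J

1659.09 J


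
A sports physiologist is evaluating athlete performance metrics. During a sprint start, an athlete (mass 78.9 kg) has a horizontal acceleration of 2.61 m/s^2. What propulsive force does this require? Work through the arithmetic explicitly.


Propulsive force = mass * acceleration
= 78.9 kg * 2.61 m/s^2
= 205.93 N

205.93 N


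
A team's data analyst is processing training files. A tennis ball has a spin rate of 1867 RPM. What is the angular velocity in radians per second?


Convert RPM to rad/s: multiply by 2*pi and divide by 60
omega = 1867 * 2 * pi / 60
= 195.512 rad/s

195.512 rad/s


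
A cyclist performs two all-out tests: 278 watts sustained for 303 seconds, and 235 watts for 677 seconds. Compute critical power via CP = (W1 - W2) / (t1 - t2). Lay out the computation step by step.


W1 = P1 * t1 = 278 * 303 = 84234 J
W2 = P2 * t2 = 235 * 677 = 159095 J
CP = (84234 - 159095) / (303 - 677)
= 200.16 W

200.16 W


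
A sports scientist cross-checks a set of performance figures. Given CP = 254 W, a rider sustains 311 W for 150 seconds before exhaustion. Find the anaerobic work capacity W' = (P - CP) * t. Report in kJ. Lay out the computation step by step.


Excess power = 311 - 254 = 57 W
Work above CP = 57 * 150 = 8550 J
W' = 8.55 kJ

8.55 kJ


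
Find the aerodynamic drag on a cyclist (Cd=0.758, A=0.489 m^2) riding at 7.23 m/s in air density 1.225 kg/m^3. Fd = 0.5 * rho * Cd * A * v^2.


Fd = 0.5 * 1.225 * 0.758 * 0.489 * 7.23^2
= 0.5 * 1.225 * 0.758 * 0.489 * 52.2729
= 11.868 N

11.868 N


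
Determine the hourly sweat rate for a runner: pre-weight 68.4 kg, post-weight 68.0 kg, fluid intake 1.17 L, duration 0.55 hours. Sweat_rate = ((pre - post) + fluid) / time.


Mass lost = 68.4 - 68.0 = 0.4 kg
Add fluid consumed: 0.4 + 1.17 = 1.57 L total sweat
Sweat rate = 1.57 / 0.55 = 2.855 L/h

2.855 L/h


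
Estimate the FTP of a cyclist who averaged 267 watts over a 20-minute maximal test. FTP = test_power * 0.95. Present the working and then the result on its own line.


FTP = 267 * 0.95 = 253.65 W

253.65 W


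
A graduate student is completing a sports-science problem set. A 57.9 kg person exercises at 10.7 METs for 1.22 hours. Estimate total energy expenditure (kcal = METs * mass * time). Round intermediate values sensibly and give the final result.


Energy = METs * mass(kg) * time(h)
= 10.7 * 57.9 * 1.22
= 755.83 kcal

755.83 kcal


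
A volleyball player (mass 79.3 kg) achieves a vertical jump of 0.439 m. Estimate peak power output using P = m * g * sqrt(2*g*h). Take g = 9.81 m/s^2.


2 * g * h = 2 * 9.81 * 0.439 = 8.61318
sqrt(8.61318) = 2.934822 m/s
P = 79.3 * 9.81 * 2.934822 = 2283.09 W

2283.09 W


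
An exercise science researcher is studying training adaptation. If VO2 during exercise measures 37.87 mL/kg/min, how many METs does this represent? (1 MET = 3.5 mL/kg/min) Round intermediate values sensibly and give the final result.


METs = VO2 / 3.5 = 37.87 / 3.5 = 10.82

10.82 METs


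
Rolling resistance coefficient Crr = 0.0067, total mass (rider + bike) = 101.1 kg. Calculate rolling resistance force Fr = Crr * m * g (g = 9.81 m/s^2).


Fr = Crr * m * g
= 0.0067 * 101.1 * 9.81
= 6.645 N

6.645 N


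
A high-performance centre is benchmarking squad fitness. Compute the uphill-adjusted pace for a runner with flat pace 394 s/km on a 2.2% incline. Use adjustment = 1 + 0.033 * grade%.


Adjustment factor = 1 + 0.033 * 2.2 = 1.0726
Grade-adjusted pace = 394 * 1.0726 = 422.6 s/km

422.6 s/km


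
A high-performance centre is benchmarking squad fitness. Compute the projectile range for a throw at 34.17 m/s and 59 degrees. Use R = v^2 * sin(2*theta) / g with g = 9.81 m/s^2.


Two times the angle = 118 degrees
sin(118) = 0.882948
R = 1167.5889 * 0.882948 / 9.81 = 105.089 m

105.089 m


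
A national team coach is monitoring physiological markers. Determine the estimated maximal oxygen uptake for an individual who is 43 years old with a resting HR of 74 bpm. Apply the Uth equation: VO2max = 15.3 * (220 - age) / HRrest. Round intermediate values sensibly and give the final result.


HRmax = 220 - 43 = 177
VO2max = 15.3 * (177 / 74)
= 15.3 * 2.3919
= 36.6 mL/kg/min

36.6 mL/kg/min


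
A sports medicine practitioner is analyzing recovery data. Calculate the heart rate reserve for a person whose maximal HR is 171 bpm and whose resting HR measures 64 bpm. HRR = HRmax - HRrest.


HRmax = 171 bpm
HRrest = 64 bpm
HRR = 171 - 64 = 107 bpm

107 bpm


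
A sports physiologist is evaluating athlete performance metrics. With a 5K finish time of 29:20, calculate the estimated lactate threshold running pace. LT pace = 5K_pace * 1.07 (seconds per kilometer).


Race duration = 1760 s for 5 km
Average pace = 1760 / 5 = 352.0 s/km
LT pace = 352.0 * 1.07
= 376.64 s/km

376.64 s/km


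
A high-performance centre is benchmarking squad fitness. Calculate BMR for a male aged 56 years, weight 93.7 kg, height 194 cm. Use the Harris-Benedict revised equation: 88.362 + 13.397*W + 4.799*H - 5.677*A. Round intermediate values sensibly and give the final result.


Substituting values:
W term = 13.397 * 93.7 = 1255.2989
H term = 4.799 * 194 = 931.006
A term = 5.677 * 56 = 317.912
BMR = 1956.75 kcal/day

1956.75 kcal/day


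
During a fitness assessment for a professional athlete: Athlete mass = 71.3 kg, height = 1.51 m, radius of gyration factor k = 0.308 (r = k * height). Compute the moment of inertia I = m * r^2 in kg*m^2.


r = k * height = 0.308 * 1.51 = 0.46508 m
r^2 = 0.46508^2 = 0.216299
I = 71.3 * 0.216299 = 15.422 kg*m^2

15.422 kg*m^2


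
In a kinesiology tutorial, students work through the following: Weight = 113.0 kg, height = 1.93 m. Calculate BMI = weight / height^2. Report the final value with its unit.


height^2 = 1.93^2 = 3.7249
BMI = 113.0 / 3.7249 = 30.34 kg/m^2

30.34 kg/m^2


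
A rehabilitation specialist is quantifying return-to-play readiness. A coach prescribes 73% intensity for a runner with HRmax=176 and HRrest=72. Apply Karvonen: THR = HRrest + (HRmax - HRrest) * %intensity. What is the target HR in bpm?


Heart rate reserve = 176 - 72 = 104
Intensity fraction = 73 / 100 = 0.73
THR = 72 + 104 * 0.73 = 147.92 bpm

147.92 bpm


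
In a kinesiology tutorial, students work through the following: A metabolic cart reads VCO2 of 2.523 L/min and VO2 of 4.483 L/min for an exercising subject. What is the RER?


RER = VCO2 / VO2 = 2.523 / 4.483 = 0.5628

0.5628


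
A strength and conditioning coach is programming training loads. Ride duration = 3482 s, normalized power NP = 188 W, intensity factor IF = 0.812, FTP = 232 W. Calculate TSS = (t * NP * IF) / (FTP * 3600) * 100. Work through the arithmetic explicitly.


Numerator = 3482 * 188 * 0.812 = 531548.192
Denominator = 232 * 3600 = 835200
TSS = 531548.192 / 835200 * 100
= 63.64

63.64 TSS


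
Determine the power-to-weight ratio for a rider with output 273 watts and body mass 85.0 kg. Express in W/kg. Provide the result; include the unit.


P/W = 273 / 85.0 = 3.212 W/kg

3.212 W/kg


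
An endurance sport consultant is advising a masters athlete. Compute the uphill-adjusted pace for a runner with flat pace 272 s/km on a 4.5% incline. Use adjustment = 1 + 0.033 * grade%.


Adjustment factor = 1 + 0.033 * 4.5 = 1.1485
Grade-adjusted pace = 272 * 1.1485 = 312.39 s/km

312.39 s/km


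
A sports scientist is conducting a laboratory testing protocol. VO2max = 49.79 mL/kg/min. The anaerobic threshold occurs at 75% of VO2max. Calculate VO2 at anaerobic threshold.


AT fraction = 75 / 100 = 0.75
AT VO2 = 49.79 * 0.75
= 37.34 mL/kg/min

37.34 mL/kg/min


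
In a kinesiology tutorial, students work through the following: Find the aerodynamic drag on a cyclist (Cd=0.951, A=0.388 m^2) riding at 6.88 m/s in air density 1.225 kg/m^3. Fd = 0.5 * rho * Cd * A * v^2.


Fd = 0.5 * 1.225 * 0.951 * 0.388 * 6.88^2
= 0.5 * 1.225 * 0.951 * 0.388 * 47.3344
= 10.698 N

10.698 N


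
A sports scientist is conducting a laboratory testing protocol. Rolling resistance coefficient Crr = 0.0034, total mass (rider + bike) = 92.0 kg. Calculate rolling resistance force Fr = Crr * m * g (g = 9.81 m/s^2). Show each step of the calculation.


Fr = Crr * m * g
= 0.0034 * 92.0 * 9.81
= 3.069 N

3.069 N


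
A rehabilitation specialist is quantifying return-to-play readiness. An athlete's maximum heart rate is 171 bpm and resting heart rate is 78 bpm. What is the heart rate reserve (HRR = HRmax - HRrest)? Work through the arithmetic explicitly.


HRR = HRmax - HRrest
= 171 - 78
= 93 bpm

93 bpm


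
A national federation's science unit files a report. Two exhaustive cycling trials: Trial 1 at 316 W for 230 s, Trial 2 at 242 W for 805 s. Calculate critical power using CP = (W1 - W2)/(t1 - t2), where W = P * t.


W1 = 316 * 230 = 72680 J
W2 = 242 * 805 = 194810 J
CP = (72680 - 194810) / (230 - 805)
= -122130 / -575
= 212.4 W

212.4 W


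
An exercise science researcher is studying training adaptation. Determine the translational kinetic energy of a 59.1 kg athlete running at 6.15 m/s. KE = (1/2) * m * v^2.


KE = 0.5 * m * v^2
= 0.5 * 59.1 * 6.15^2
= 0.5 * 59.1 * 37.8225
= 1117.65 J

1117.65 J


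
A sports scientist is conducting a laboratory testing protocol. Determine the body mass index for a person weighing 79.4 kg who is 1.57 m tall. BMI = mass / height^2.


BMI = mass / height^2
= 79.4 / 1.57^2
= 79.4 / 2.4649
= 32.21 kg/m^2

32.21 kg/m^2


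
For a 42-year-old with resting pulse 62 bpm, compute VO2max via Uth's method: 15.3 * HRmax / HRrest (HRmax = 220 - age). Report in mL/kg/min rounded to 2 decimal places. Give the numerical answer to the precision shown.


Step 1: HRmax = 220 - 42 = 178 bpm
Step 2: Ratio = 178 / 62 = 2.871
Step 3: VO2max = 15.3 * 2.871 = 43.93 mL/kg/min

43.93 mL/kg/min


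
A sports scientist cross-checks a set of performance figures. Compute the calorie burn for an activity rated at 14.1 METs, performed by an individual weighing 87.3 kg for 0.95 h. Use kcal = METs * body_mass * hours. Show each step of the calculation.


Product of METs and mass = 14.1 * 87.3 = 1230.93
Total kcal = 1230.93 * 0.95 = 1169.38 kcal

1169.38 kcal


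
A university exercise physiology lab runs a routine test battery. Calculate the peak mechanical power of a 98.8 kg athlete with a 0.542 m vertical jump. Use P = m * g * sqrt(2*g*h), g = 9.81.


First, sqrt(2gh) = sqrt(2 * 9.81 * 0.542)
= sqrt(10.63404) = 3.260988 m/s
Power = 98.8 * 9.81 * 3.260988 = 3160.64 W

3160.64 W


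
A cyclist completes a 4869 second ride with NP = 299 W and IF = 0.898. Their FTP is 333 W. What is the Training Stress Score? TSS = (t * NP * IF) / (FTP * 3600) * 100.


t * NP * IF = 4869 * 299 * 0.898 = 1307336.238
FTP * 3600 = 1198800
TSS = (1307336.238 / 1198800) * 100 = 109.05

109.05 TSS


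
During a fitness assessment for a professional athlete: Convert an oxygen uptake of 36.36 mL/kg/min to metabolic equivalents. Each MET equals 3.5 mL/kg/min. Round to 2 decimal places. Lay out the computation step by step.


One MET = 3.5 mL/kg/min
Number of METs = 36.36 / 3.5
= 10.39 METs

10.39 METs


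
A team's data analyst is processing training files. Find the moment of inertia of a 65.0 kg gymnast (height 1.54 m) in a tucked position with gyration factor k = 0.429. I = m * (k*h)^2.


Radius of gyration = 0.429 * 1.54 = 0.66066 m
I = 65.0 * 0.66066^2
= 65.0 * 0.436472
= 28.371 kg*m^2

28.371 kg*m^2


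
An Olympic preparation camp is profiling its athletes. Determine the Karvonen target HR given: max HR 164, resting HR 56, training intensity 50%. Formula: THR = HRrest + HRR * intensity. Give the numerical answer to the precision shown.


HRR = HRmax - HRrest = 164 - 56 = 108
THR = 56 + 108 * 0.5
= 110.0 bpm

110.0 bpm


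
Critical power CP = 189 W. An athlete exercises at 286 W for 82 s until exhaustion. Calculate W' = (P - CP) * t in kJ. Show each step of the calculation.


P - CP = 286 - 189 = 97 W
W' = 97 * 82 = 7954 J
= 7954 / 1000 = 7.954 kJ

7.954 kJ
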